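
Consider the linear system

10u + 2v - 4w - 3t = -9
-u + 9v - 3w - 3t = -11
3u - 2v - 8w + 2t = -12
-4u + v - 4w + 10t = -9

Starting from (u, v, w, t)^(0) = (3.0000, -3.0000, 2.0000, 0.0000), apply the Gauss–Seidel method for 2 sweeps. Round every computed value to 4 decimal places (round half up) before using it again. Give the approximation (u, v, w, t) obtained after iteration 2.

Iteration 1:
  u = (-9 - (2)·-3.0000 - (-4)·2.0000 - (-3)·0.0000) / (10) = 0.5000
  v = (-11 - (-1)·0.5000 - (-3)·2.0000 - (-3)·0.0000) / (9) = -0.5000
  w = (-12 - (3)·0.5000 - (-2)·-0.5000 - (2)·0.0000) / (-8) = 1.8125
  t = (-9 - (-4)·0.5000 - (1)·-0.5000 - (-4)·1.8125) / (10) = 0.0750
Iteration 2:
  u = (-9 - (2)·-0.5000 - (-4)·1.8125 - (-3)·0.0750) / (10) = -0.0525
  v = (-11 - (-1)·-0.0525 - (-3)·1.8125 - (-3)·0.0750) / (9) = -0.5989
  w = (-12 - (3)·-0.0525 - (-2)·-0.5989 - (2)·0.0750) / (-8) = 1.6488
  t = (-9 - (-4)·-0.0525 - (1)·-0.5989 - (-4)·1.6488) / (10) = -0.2016

(-0.0525, -0.5989, 1.6488, -0.2016)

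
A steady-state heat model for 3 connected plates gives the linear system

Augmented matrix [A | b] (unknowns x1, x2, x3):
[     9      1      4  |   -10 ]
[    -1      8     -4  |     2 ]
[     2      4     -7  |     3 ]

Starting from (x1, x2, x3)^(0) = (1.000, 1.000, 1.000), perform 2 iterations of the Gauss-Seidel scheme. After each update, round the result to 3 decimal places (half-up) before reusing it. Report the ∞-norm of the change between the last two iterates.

Iteration 1:
  x1 = (-10 - (1)·1.000 - (4)·1.000) / (9) = -1.667
  x2 = (2 - (-1)·-1.667 - (-4)·1.000) / (8) = 0.542
  x3 = (3 - (2)·-1.667 - (4)·0.542) / (-7) = -0.595
Iteration 2:
  x1 = (-10 - (1)·0.542 - (4)·-0.595) / (9) = -0.907
  x2 = (2 - (-1)·-0.907 - (-4)·-0.595) / (8) = -0.161
  x3 = (3 - (2)·-0.907 - (4)·-0.161) / (-7) = -0.780
Change: (0.760, -0.703, -0.185) → max |·| = 0.760

0.760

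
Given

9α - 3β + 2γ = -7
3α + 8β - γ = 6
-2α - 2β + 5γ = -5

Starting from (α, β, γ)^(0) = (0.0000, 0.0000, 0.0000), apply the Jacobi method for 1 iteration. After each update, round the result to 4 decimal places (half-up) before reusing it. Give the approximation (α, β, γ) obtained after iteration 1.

(-0.7778, 0.7500, -1.0000)

Iteration 1:
  α = (-7 - (-3)·0.0000 - (2)·0.0000) / (9) = -0.7778
  β = (6 - (3)·0.0000 - (-1)·0.0000) / (8) = 0.7500
  γ = (-5 - (-2)·0.0000 - (-2)·0.0000) / (5) = -1.0000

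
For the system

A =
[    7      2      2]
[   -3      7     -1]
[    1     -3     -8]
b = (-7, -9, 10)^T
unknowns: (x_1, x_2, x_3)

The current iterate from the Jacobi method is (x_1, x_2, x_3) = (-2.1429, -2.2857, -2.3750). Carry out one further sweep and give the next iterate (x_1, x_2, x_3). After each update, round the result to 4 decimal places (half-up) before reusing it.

(0.3316, -2.5434, -0.6607)

One sweep:
  x_1 = (-7 - (2)·-2.2857 - (2)·-2.3750) / (7) = 0.3316
  x_2 = (-9 - (-3)·-2.1429 - (-1)·-2.3750) / (7) = -2.5434
  x_3 = (10 - (1)·-2.1429 - (-3)·-2.2857) / (-8) = -0.6607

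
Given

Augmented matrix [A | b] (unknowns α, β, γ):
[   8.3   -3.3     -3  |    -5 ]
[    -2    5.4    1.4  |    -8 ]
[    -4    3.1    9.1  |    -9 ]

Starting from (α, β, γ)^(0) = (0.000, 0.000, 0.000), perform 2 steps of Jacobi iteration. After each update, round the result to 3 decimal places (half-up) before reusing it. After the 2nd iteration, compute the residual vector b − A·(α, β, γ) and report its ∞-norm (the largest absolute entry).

3.891

Iteration 1:
  α = (-5 - (-3.3)·0.000 - (-3)·0.000) / (8.3) = -0.602
  β = (-8 - (-2)·0.000 - (1.4)·0.000) / (5.4) = -1.481
  γ = (-9 - (-4)·0.000 - (3.1)·0.000) / (9.1) = -0.989
Iteration 2:
  α = (-5 - (-3.3)·-1.481 - (-3)·-0.989) / (8.3) = -1.549
  β = (-8 - (-2)·-0.602 - (1.4)·-0.989) / (5.4) = -1.448
  γ = (-9 - (-4)·-0.602 - (3.1)·-1.481) / (9.1) = -0.749
Residual b − A·x = (0.831, -2.230, -3.891); ∞-norm = 3.891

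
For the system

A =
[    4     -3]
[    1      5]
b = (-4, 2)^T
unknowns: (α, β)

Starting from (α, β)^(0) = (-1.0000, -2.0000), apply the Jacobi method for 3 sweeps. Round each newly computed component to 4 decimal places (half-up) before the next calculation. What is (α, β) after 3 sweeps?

Iteration 1:
  α = (-4 - (-3)·-2.0000) / (4) = -2.5000
  β = (2 - (1)·-1.0000) / (5) = 0.6000
Iteration 2:
  α = (-4 - (-3)·0.6000) / (4) = -0.5500
  β = (2 - (1)·-2.5000) / (5) = 0.9000
Iteration 3:
  α = (-4 - (-3)·0.9000) / (4) = -0.3250
  β = (2 - (1)·-0.5500) / (5) = 0.5100

(-0.3250, 0.5100)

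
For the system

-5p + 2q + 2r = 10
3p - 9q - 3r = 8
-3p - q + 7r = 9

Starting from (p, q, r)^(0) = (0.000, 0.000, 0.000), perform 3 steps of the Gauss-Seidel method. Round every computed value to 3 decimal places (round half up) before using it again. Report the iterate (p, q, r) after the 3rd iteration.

(-2.746, -1.784, -0.146)

Iteration 1:
  p = (10 - (2)·0.000 - (2)·0.000) / (-5) = -2.000
  q = (8 - (3)·-2.000 - (-3)·0.000) / (-9) = -1.556
  r = (9 - (-3)·-2.000 - (-1)·-1.556) / (7) = 0.206
Iteration 2:
  p = (10 - (2)·-1.556 - (2)·0.206) / (-5) = -2.540
  q = (8 - (3)·-2.540 - (-3)·0.206) / (-9) = -1.804
  r = (9 - (-3)·-2.540 - (-1)·-1.804) / (7) = -0.061
Iteration 3:
  p = (10 - (2)·-1.804 - (2)·-0.061) / (-5) = -2.746
  q = (8 - (3)·-2.746 - (-3)·-0.061) / (-9) = -1.784
  r = (9 - (-3)·-2.746 - (-1)·-1.784) / (7) = -0.146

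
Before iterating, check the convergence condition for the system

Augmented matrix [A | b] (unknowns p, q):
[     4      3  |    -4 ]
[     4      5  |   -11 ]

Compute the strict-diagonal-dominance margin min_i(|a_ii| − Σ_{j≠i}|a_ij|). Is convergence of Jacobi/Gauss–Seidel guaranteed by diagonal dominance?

1

row 1: |4| − (3) = 1
row 2: |5| − (4) = 1
minimum over rows = 1 → strictly diagonally dominant (convergence guaranteed)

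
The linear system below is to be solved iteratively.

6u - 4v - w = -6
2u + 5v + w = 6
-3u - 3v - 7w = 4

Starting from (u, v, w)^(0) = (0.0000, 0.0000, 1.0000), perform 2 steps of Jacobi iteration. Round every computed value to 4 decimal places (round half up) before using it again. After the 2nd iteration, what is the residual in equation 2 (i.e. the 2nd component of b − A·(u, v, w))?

Iteration 1:
  u = (-6 - (-4)·0.0000 - (-1)·1.0000) / (6) = -0.8333
  v = (6 - (2)·0.0000 - (1)·1.0000) / (5) = 1.0000
  w = (4 - (-3)·0.0000 - (-3)·0.0000) / (-7) = -0.5714
Iteration 2:
  u = (-6 - (-4)·1.0000 - (-1)·-0.5714) / (6) = -0.4286
  v = (6 - (2)·-0.8333 - (1)·-0.5714) / (5) = 1.6476
  w = (4 - (-3)·-0.8333 - (-3)·1.0000) / (-7) = -0.6429
Residual b − A·x = (2.5191, -0.7379, 3.1567)

-0.7379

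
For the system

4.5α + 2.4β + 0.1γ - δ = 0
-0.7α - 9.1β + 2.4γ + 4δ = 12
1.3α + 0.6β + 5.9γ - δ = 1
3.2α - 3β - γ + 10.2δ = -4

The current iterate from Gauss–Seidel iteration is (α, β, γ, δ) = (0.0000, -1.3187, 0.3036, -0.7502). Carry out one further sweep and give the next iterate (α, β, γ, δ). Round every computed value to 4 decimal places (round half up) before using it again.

One sweep:
  α = (0 - (2.4)·-1.3187 - (0.1)·0.3036 - (-1)·-0.7502) / (4.5) = 0.5298
  β = (12 - (-0.7)·0.5298 - (2.4)·0.3036 - (4)·-0.7502) / (-9.1) = -1.6091
  γ = (1 - (1.3)·0.5298 - (0.6)·-1.6091 - (-1)·-0.7502) / (5.9) = 0.0892
  δ = (-4 - (3.2)·0.5298 - (-3)·-1.6091 - (-1)·0.0892) / (10.2) = -1.0229

(0.5298, -1.6091, 0.0892, -1.0229)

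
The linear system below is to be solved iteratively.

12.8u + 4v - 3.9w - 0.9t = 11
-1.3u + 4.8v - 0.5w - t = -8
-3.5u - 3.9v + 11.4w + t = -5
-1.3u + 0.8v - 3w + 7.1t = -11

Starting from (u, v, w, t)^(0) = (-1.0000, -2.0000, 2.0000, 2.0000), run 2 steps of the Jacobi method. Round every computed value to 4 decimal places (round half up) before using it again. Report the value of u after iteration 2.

0.7339

Iteration 1:
  u = (11 - (4)·-2.0000 - (-3.9)·2.0000 - (-0.9)·2.0000) / (12.8) = 2.2344
  v = (-8 - (-1.3)·-1.0000 - (-0.5)·2.0000 - (-1)·2.0000) / (4.8) = -1.3125
  w = (-5 - (-3.5)·-1.0000 - (-3.9)·-2.0000 - (1)·2.0000) / (11.4) = -1.6053
  t = (-11 - (-1.3)·-1.0000 - (0.8)·-2.0000 - (-3)·2.0000) / (7.1) = -0.6620
Iteration 2:
  u = (11 - (4)·-1.3125 - (-3.9)·-1.6053 - (-0.9)·-0.6620) / (12.8) = 0.7339
  v = (-8 - (-1.3)·2.2344 - (-0.5)·-1.6053 - (-1)·-0.6620) / (4.8) = -1.3667
  w = (-5 - (-3.5)·2.2344 - (-3.9)·-1.3125 - (1)·-0.6620) / (11.4) = -0.1435
  t = (-11 - (-1.3)·2.2344 - (0.8)·-1.3125 - (-3)·-1.6053) / (7.1) = -1.6706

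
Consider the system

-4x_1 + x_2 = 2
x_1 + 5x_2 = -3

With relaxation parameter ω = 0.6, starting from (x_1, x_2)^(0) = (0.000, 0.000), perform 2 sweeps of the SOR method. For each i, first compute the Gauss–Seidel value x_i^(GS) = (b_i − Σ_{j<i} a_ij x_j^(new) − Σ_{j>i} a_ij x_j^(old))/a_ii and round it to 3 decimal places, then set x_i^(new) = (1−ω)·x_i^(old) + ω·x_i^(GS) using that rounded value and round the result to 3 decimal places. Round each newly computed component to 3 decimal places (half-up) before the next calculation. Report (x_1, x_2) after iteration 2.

Iteration 1:
  x_1: GS value = (2 - (1)·0.000) / (-4) = -0.500;  x_1 ← (1−ω)·0.000 + ω·-0.500 = -0.300
  x_2: GS value = (-3 - (1)·-0.300) / (5) = -0.540;  x_2 ← (1−ω)·0.000 + ω·-0.540 = -0.324
Iteration 2:
  x_1: GS value = (2 - (1)·-0.324) / (-4) = -0.581;  x_1 ← (1−ω)·-0.300 + ω·-0.581 = -0.469
  x_2: GS value = (-3 - (1)·-0.469) / (5) = -0.506;  x_2 ← (1−ω)·-0.324 + ω·-0.506 = -0.433

(-0.469, -0.433)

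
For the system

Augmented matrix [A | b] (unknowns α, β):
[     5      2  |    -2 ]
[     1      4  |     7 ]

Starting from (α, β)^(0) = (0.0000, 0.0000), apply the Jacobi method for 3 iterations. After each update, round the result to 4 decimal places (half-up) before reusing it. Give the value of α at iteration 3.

-1.1400

Iteration 1:
  α = (-2 - (2)·0.0000) / (5) = -0.4000
  β = (7 - (1)·0.0000) / (4) = 1.7500
Iteration 2:
  α = (-2 - (2)·1.7500) / (5) = -1.1000
  β = (7 - (1)·-0.4000) / (4) = 1.8500
Iteration 3:
  α = (-2 - (2)·1.8500) / (5) = -1.1400
  β = (7 - (1)·-1.1000) / (4) = 2.0250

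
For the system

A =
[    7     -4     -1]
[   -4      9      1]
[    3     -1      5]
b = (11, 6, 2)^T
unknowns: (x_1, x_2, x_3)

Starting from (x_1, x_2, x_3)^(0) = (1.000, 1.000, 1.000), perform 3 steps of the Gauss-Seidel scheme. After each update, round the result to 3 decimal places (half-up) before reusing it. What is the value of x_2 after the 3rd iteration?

1.853

Iteration 1:
  x_1 = (11 - (-4)·1.000 - (-1)·1.000) / (7) = 2.286
  x_2 = (6 - (-4)·2.286 - (1)·1.000) / (9) = 1.572
  x_3 = (2 - (3)·2.286 - (-1)·1.572) / (5) = -0.657
Iteration 2:
  x_1 = (11 - (-4)·1.572 - (-1)·-0.657) / (7) = 2.376
  x_2 = (6 - (-4)·2.376 - (1)·-0.657) / (9) = 1.796
  x_3 = (2 - (3)·2.376 - (-1)·1.796) / (5) = -0.666
Iteration 3:
  x_1 = (11 - (-4)·1.796 - (-1)·-0.666) / (7) = 2.503
  x_2 = (6 - (-4)·2.503 - (1)·-0.666) / (9) = 1.853
  x_3 = (2 - (3)·2.503 - (-1)·1.853) / (5) = -0.731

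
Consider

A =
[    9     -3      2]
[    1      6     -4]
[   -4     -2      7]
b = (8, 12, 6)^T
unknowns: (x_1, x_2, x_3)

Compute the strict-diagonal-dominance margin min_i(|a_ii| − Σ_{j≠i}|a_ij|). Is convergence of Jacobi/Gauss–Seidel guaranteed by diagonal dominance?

1

row 1: |9| − (3+2) = 4
row 2: |6| − (1+4) = 1
row 3: |7| − (4+2) = 1
minimum over rows = 1 → strictly diagonally dominant (convergence guaranteed)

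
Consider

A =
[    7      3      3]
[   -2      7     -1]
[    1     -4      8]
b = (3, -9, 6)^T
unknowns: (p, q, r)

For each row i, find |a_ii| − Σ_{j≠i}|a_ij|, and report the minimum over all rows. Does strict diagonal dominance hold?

row 1: |7| − (3+3) = 1
row 2: |7| − (2+1) = 4
row 3: |8| − (1+4) = 3
minimum over rows = 1 → strictly diagonally dominant (convergence guaranteed)

1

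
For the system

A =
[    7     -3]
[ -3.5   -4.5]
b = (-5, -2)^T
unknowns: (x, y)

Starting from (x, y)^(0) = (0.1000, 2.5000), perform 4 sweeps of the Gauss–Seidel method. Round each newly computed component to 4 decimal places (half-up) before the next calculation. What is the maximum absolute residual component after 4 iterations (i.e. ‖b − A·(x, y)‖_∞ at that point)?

Iteration 1:
  x = (-5 - (-3)·2.5000) / (7) = 0.3571
  y = (-2 - (-3.5)·0.3571) / (-4.5) = 0.1667
Iteration 2:
  x = (-5 - (-3)·0.1667) / (7) = -0.6428
  y = (-2 - (-3.5)·-0.6428) / (-4.5) = 0.9444
Iteration 3:
  x = (-5 - (-3)·0.9444) / (7) = -0.3095
  y = (-2 - (-3.5)·-0.3095) / (-4.5) = 0.6852
Iteration 4:
  x = (-5 - (-3)·0.6852) / (7) = -0.4206
  y = (-2 - (-3.5)·-0.4206) / (-4.5) = 0.7716
Residual b − A·x = (0.2590, 0.0001); ∞-norm = 0.2590

0.2590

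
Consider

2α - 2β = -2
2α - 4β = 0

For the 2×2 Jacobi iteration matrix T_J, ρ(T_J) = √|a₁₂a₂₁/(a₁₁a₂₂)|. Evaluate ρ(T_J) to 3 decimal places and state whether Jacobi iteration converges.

0.707

a₁₂a₂₁/(a₁₁a₂₂) = (-2)·(2) / ((2)·(-4)) = 0.500000
ρ = √|0.500000| = √0.500000 = 0.707
ρ < 1, so Jacobi converges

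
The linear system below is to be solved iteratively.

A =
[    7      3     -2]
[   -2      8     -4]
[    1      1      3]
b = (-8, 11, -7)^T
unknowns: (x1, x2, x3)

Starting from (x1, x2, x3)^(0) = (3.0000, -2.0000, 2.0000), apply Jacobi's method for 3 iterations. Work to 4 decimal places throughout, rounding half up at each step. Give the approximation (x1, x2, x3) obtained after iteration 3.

Iteration 1:
  x1 = (-8 - (3)·-2.0000 - (-2)·2.0000) / (7) = 0.2857
  x2 = (11 - (-2)·3.0000 - (-4)·2.0000) / (8) = 3.1250
  x3 = (-7 - (1)·3.0000 - (1)·-2.0000) / (3) = -2.6667
Iteration 2:
  x1 = (-8 - (3)·3.1250 - (-2)·-2.6667) / (7) = -3.2441
  x2 = (11 - (-2)·0.2857 - (-4)·-2.6667) / (8) = 0.1131
  x3 = (-7 - (1)·0.2857 - (1)·3.1250) / (3) = -3.4702
Iteration 3:
  x1 = (-8 - (3)·0.1131 - (-2)·-3.4702) / (7) = -2.1828
  x2 = (11 - (-2)·-3.2441 - (-4)·-3.4702) / (8) = -1.1711
  x3 = (-7 - (1)·-3.2441 - (1)·0.1131) / (3) = -1.2897

(-2.1828, -1.1711, -1.2897)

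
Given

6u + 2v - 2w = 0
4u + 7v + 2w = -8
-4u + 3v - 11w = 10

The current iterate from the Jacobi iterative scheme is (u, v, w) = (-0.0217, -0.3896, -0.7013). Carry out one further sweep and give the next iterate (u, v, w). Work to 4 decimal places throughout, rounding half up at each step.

(-0.1039, -0.9301, -1.0075)

One sweep:
  u = (0 - (2)·-0.3896 - (-2)·-0.7013) / (6) = -0.1039
  v = (-8 - (4)·-0.0217 - (2)·-0.7013) / (7) = -0.9301
  w = (10 - (-4)·-0.0217 - (3)·-0.3896) / (-11) = -1.0075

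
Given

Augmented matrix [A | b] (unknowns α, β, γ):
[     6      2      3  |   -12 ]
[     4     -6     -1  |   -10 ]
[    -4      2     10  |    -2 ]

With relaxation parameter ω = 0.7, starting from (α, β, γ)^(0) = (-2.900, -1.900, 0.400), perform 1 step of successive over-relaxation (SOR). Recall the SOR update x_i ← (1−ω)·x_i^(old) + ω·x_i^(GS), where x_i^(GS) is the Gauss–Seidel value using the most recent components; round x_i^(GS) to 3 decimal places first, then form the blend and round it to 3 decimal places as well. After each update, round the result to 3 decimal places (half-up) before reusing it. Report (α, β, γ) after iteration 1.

(-1.967, -0.368, -0.519)

Iteration 1:
  α: GS value = (-12 - (2)·-1.900 - (3)·0.400) / (6) = -1.567;  α ← (1−ω)·-2.900 + ω·-1.567 = -1.967
  β: GS value = (-10 - (4)·-1.967 - (-1)·0.400) / (-6) = 0.289;  β ← (1−ω)·-1.900 + ω·0.289 = -0.368
  γ: GS value = (-2 - (-4)·-1.967 - (2)·-0.368) / (10) = -0.913;  γ ← (1−ω)·0.400 + ω·-0.913 = -0.519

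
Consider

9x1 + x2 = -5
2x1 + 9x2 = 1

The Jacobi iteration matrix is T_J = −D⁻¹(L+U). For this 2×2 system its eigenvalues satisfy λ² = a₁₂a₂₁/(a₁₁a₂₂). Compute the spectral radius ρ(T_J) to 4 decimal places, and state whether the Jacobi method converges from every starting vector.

a₁₂a₂₁/(a₁₁a₂₂) = (1)·(2) / ((9)·(9)) = 0.024691
ρ = √|0.024691| = √0.024691 = 0.1571
ρ < 1, so Jacobi converges

0.1571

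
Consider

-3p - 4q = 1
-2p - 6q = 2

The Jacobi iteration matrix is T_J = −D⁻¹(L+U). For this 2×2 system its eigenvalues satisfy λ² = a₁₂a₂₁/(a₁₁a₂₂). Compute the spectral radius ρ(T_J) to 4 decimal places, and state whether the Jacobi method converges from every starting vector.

0.6667

a₁₂a₂₁/(a₁₁a₂₂) = (-4)·(-2) / ((-3)·(-6)) = 0.444444
ρ = √|0.444444| = √0.444444 = 0.6667
ρ < 1, so Jacobi converges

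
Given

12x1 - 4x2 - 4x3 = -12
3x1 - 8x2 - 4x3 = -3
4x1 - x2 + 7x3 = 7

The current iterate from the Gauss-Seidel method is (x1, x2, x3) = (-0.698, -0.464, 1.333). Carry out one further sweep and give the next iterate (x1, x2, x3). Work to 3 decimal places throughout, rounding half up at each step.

One sweep:
  x1 = (-12 - (-4)·-0.464 - (-4)·1.333) / (12) = -0.710
  x2 = (-3 - (3)·-0.710 - (-4)·1.333) / (-8) = -0.558
  x3 = (7 - (4)·-0.710 - (-1)·-0.558) / (7) = 1.326

(-0.710, -0.558, 1.326)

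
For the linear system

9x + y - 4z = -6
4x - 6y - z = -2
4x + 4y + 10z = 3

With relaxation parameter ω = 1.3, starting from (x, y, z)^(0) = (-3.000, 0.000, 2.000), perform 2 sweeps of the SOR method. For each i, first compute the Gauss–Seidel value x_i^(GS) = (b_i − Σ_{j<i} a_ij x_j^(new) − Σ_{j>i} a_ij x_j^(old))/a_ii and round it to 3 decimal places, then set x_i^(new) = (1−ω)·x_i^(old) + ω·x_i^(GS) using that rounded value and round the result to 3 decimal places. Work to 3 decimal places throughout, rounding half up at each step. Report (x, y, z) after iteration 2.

Iteration 1:
  x: GS value = (-6 - (1)·0.000 - (-4)·2.000) / (9) = 0.222;  x ← (1−ω)·-3.000 + ω·0.222 = 1.189
  y: GS value = (-2 - (4)·1.189 - (-1)·2.000) / (-6) = 0.793;  y ← (1−ω)·0.000 + ω·0.793 = 1.031
  z: GS value = (3 - (4)·1.189 - (4)·1.031) / (10) = -0.588;  z ← (1−ω)·2.000 + ω·-0.588 = -1.364
Iteration 2:
  x: GS value = (-6 - (1)·1.031 - (-4)·-1.364) / (9) = -1.387;  x ← (1−ω)·1.189 + ω·-1.387 = -2.160
  y: GS value = (-2 - (4)·-2.160 - (-1)·-1.364) / (-6) = -0.879;  y ← (1−ω)·1.031 + ω·-0.879 = -1.452
  z: GS value = (3 - (4)·-2.160 - (4)·-1.452) / (10) = 1.745;  z ← (1−ω)·-1.364 + ω·1.745 = 2.678

(-2.160, -1.452, 2.678)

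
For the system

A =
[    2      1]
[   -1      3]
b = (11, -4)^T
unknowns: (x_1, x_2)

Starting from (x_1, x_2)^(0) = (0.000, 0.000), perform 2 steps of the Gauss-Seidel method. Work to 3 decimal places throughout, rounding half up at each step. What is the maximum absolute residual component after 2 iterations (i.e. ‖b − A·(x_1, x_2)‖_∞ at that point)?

Iteration 1:
  x_1 = (11 - (1)·0.000) / (2) = 5.500
  x_2 = (-4 - (-1)·5.500) / (3) = 0.500
Iteration 2:
  x_1 = (11 - (1)·0.500) / (2) = 5.250
  x_2 = (-4 - (-1)·5.250) / (3) = 0.417
Residual b − A·x = (0.083, -0.001); ∞-norm = 0.083

0.083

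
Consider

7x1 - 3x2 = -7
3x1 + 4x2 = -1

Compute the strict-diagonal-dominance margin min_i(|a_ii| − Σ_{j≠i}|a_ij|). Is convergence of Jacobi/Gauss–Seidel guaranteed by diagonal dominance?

row 1: |7| − (3) = 4
row 2: |4| − (3) = 1
minimum over rows = 1 → strictly diagonally dominant (convergence guaranteed)

1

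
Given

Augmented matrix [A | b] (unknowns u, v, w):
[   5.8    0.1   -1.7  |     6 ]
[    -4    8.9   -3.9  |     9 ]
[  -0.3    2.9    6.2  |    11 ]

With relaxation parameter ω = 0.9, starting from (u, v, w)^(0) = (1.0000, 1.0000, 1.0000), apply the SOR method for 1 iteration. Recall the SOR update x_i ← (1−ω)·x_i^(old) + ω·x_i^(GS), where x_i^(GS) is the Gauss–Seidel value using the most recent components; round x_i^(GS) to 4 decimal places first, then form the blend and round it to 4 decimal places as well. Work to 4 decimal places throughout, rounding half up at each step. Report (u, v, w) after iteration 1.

(1.2793, 1.9220, 0.9434)

Iteration 1:
  u: GS value = (6 - (0.1)·1.0000 - (-1.7)·1.0000) / (5.8) = 1.3103;  u ← (1−ω)·1.0000 + ω·1.3103 = 1.2793
  v: GS value = (9 - (-4)·1.2793 - (-3.9)·1.0000) / (8.9) = 2.0244;  v ← (1−ω)·1.0000 + ω·2.0244 = 1.9220
  w: GS value = (11 - (-0.3)·1.2793 - (2.9)·1.9220) / (6.2) = 0.9371;  w ← (1−ω)·1.0000 + ω·0.9371 = 0.9434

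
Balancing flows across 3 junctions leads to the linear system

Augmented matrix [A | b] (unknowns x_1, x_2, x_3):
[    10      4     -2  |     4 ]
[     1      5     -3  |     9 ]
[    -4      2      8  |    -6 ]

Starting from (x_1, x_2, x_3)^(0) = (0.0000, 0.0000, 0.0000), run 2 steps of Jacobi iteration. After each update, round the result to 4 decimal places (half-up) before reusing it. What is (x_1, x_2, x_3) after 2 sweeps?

(-0.4700, 1.2700, -1.0000)

Iteration 1:
  x_1 = (4 - (4)·0.0000 - (-2)·0.0000) / (10) = 0.4000
  x_2 = (9 - (1)·0.0000 - (-3)·0.0000) / (5) = 1.8000
  x_3 = (-6 - (-4)·0.0000 - (2)·0.0000) / (8) = -0.7500
Iteration 2:
  x_1 = (4 - (4)·1.8000 - (-2)·-0.7500) / (10) = -0.4700
  x_2 = (9 - (1)·0.4000 - (-3)·-0.7500) / (5) = 1.2700
  x_3 = (-6 - (-4)·0.4000 - (2)·1.8000) / (8) = -1.0000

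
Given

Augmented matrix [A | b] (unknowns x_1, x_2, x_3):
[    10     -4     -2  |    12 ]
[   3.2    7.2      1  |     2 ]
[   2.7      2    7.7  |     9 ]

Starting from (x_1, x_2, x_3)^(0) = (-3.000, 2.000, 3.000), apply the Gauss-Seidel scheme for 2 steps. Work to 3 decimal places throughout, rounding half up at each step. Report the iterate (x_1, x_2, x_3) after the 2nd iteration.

(0.801, -0.161, 0.930)

Iteration 1:
  x_1 = (12 - (-4)·2.000 - (-2)·3.000) / (10) = 2.600
  x_2 = (2 - (3.2)·2.600 - (1)·3.000) / (7.2) = -1.294
  x_3 = (9 - (2.7)·2.600 - (2)·-1.294) / (7.7) = 0.593
Iteration 2:
  x_1 = (12 - (-4)·-1.294 - (-2)·0.593) / (10) = 0.801
  x_2 = (2 - (3.2)·0.801 - (1)·0.593) / (7.2) = -0.161
  x_3 = (9 - (2.7)·0.801 - (2)·-0.161) / (7.7) = 0.930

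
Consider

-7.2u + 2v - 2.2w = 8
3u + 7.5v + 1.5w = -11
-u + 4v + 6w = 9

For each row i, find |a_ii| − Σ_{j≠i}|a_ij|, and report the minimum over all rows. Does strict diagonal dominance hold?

1

row 1: |-7.2| − (2+2.2) = 3
row 2: |7.5| − (3+1.5) = 3
row 3: |6| − (1+4) = 1
minimum over rows = 1 → strictly diagonally dominant (convergence guaranteed)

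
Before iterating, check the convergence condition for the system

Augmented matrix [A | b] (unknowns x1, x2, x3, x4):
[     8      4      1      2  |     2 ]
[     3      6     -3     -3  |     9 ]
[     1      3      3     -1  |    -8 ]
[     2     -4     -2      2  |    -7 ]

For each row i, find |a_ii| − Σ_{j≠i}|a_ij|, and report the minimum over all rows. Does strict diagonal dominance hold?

row 1: |8| − (4+1+2) = 1
row 2: |6| − (3+3+3) = -3
row 3: |3| − (1+3+1) = -2
row 4: |2| − (2+4+2) = -6
minimum over rows = -6 → not strictly diagonally dominant

-6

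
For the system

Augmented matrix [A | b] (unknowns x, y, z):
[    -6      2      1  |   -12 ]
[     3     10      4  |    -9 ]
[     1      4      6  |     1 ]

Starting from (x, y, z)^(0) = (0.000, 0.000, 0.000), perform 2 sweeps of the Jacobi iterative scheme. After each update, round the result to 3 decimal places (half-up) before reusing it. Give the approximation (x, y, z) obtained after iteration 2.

Iteration 1:
  x = (-12 - (2)·0.000 - (1)·0.000) / (-6) = 2.000
  y = (-9 - (3)·0.000 - (4)·0.000) / (10) = -0.900
  z = (1 - (1)·0.000 - (4)·0.000) / (6) = 0.167
Iteration 2:
  x = (-12 - (2)·-0.900 - (1)·0.167) / (-6) = 1.728
  y = (-9 - (3)·2.000 - (4)·0.167) / (10) = -1.567
  z = (1 - (1)·2.000 - (4)·-0.900) / (6) = 0.433

(1.728, -1.567, 0.433)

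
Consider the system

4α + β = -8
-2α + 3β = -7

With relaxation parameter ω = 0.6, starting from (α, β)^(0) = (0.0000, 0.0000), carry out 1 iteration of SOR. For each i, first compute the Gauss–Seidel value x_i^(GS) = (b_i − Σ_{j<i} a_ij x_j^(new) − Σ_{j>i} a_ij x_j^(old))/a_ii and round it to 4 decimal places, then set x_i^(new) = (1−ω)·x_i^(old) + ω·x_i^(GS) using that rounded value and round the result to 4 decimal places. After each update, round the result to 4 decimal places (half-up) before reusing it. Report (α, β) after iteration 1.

(-1.2000, -1.8800)

Iteration 1:
  α: GS value = (-8 - (1)·0.0000) / (4) = -2.0000;  α ← (1−ω)·0.0000 + ω·-2.0000 = -1.2000
  β: GS value = (-7 - (-2)·-1.2000) / (3) = -3.1333;  β ← (1−ω)·0.0000 + ω·-3.1333 = -1.8800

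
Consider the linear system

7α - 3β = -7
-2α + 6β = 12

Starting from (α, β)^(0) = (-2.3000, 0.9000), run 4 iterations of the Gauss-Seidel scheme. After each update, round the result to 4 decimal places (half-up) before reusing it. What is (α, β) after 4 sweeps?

Iteration 1:
  α = (-7 - (-3)·0.9000) / (7) = -0.6143
  β = (12 - (-2)·-0.6143) / (6) = 1.7952
Iteration 2:
  α = (-7 - (-3)·1.7952) / (7) = -0.2306
  β = (12 - (-2)·-0.2306) / (6) = 1.9231
Iteration 3:
  α = (-7 - (-3)·1.9231) / (7) = -0.1758
  β = (12 - (-2)·-0.1758) / (6) = 1.9414
Iteration 4:
  α = (-7 - (-3)·1.9414) / (7) = -0.1680
  β = (12 - (-2)·-0.1680) / (6) = 1.9440

(-0.1680, 1.9440)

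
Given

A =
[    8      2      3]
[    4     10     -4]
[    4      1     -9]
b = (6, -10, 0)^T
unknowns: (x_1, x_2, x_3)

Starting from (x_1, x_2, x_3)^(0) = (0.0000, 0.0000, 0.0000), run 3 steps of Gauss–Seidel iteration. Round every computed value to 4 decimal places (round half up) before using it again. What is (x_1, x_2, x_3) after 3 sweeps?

Iteration 1:
  x_1 = (6 - (2)·0.0000 - (3)·0.0000) / (8) = 0.7500
  x_2 = (-10 - (4)·0.7500 - (-4)·0.0000) / (10) = -1.3000
  x_3 = (0 - (4)·0.7500 - (1)·-1.3000) / (-9) = 0.1889
Iteration 2:
  x_1 = (6 - (2)·-1.3000 - (3)·0.1889) / (8) = 1.0042
  x_2 = (-10 - (4)·1.0042 - (-4)·0.1889) / (10) = -1.3261
  x_3 = (0 - (4)·1.0042 - (1)·-1.3261) / (-9) = 0.2990
Iteration 3:
  x_1 = (6 - (2)·-1.3261 - (3)·0.2990) / (8) = 0.9694
  x_2 = (-10 - (4)·0.9694 - (-4)·0.2990) / (10) = -1.2682
  x_3 = (0 - (4)·0.9694 - (1)·-1.2682) / (-9) = 0.2899

(0.9694, -1.2682, 0.2899)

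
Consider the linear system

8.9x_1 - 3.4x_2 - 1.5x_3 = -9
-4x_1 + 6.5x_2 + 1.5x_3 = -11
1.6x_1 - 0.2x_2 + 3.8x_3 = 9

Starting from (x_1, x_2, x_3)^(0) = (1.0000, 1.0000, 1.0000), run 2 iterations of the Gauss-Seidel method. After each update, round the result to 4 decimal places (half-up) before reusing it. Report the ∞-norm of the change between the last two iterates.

Iteration 1:
  x_1 = (-9 - (-3.4)·1.0000 - (-1.5)·1.0000) / (8.9) = -0.4607
  x_2 = (-11 - (-4)·-0.4607 - (1.5)·1.0000) / (6.5) = -2.2066
  x_3 = (9 - (1.6)·-0.4607 - (-0.2)·-2.2066) / (3.8) = 2.4463
Iteration 2:
  x_1 = (-9 - (-3.4)·-2.2066 - (-1.5)·2.4463) / (8.9) = -1.4419
  x_2 = (-11 - (-4)·-1.4419 - (1.5)·2.4463) / (6.5) = -3.1442
  x_3 = (9 - (1.6)·-1.4419 - (-0.2)·-3.1442) / (3.8) = 2.8101
Change: (-0.9812, -0.9376, 0.3638) → max |·| = 0.9812

0.9812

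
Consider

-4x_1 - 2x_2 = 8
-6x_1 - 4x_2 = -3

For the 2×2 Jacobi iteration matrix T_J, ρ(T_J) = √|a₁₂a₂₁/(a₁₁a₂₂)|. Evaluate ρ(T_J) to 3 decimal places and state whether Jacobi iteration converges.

0.866

a₁₂a₂₁/(a₁₁a₂₂) = (-2)·(-6) / ((-4)·(-4)) = 0.750000
ρ = √|0.750000| = √0.750000 = 0.866
ρ < 1, so Jacobi converges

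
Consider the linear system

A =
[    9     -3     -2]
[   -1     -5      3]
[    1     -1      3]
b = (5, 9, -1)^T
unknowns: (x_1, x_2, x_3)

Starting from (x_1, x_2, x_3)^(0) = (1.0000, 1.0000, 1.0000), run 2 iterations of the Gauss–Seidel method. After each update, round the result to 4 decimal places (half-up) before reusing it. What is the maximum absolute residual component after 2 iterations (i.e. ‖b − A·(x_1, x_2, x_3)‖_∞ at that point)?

Iteration 1:
  x_1 = (5 - (-3)·1.0000 - (-2)·1.0000) / (9) = 1.1111
  x_2 = (9 - (-1)·1.1111 - (3)·1.0000) / (-5) = -1.4222
  x_3 = (-1 - (1)·1.1111 - (-1)·-1.4222) / (3) = -1.1778
Iteration 2:
  x_1 = (5 - (-3)·-1.4222 - (-2)·-1.1778) / (9) = -0.1802
  x_2 = (9 - (-1)·-0.1802 - (3)·-1.1778) / (-5) = -2.4706
  x_3 = (-1 - (1)·-0.1802 - (-1)·-2.4706) / (3) = -1.0968
Residual b − A·x = (-2.9836, -0.2428, 0.0000); ∞-norm = 2.9836

2.9836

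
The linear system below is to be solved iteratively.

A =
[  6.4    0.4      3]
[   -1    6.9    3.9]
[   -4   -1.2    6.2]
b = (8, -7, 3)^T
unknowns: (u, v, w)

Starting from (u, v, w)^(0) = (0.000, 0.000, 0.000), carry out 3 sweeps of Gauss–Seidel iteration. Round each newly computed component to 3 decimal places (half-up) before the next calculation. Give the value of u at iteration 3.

1.026

Iteration 1:
  u = (8 - (0.4)·0.000 - (3)·0.000) / (6.4) = 1.250
  v = (-7 - (-1)·1.250 - (3.9)·0.000) / (6.9) = -0.833
  w = (3 - (-4)·1.250 - (-1.2)·-0.833) / (6.2) = 1.129
Iteration 2:
  u = (8 - (0.4)·-0.833 - (3)·1.129) / (6.4) = 0.773
  v = (-7 - (-1)·0.773 - (3.9)·1.129) / (6.9) = -1.541
  w = (3 - (-4)·0.773 - (-1.2)·-1.541) / (6.2) = 0.684
Iteration 3:
  u = (8 - (0.4)·-1.541 - (3)·0.684) / (6.4) = 1.026
  v = (-7 - (-1)·1.026 - (3.9)·0.684) / (6.9) = -1.252
  w = (3 - (-4)·1.026 - (-1.2)·-1.252) / (6.2) = 0.903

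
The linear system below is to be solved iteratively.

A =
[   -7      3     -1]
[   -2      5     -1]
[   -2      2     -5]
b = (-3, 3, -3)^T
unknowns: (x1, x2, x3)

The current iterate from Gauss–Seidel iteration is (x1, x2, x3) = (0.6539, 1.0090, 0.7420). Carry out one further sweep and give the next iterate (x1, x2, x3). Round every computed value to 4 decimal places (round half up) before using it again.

(0.7550, 1.0504, 0.7182)

One sweep:
  x1 = (-3 - (3)·1.0090 - (-1)·0.7420) / (-7) = 0.7550
  x2 = (3 - (-2)·0.7550 - (-1)·0.7420) / (5) = 1.0504
  x3 = (-3 - (-2)·0.7550 - (2)·1.0504) / (-5) = 0.7182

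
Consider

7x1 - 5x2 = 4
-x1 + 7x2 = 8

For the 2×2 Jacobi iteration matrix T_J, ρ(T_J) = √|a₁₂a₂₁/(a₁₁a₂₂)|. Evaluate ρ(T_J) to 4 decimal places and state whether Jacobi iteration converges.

a₁₂a₂₁/(a₁₁a₂₂) = (-5)·(-1) / ((7)·(7)) = 0.102041
ρ = √|0.102041| = √0.102041 = 0.3194
ρ < 1, so Jacobi converges

0.3194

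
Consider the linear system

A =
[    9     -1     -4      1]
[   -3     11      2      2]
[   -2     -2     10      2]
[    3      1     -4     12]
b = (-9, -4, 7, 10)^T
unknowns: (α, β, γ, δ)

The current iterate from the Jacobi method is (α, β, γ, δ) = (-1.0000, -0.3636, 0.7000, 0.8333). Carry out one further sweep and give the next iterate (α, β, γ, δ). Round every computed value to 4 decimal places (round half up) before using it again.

(-0.8219, -0.9151, 0.2606, 1.3470)

One sweep:
  α = (-9 - (-1)·-0.3636 - (-4)·0.7000 - (1)·0.8333) / (9) = -0.8219
  β = (-4 - (-3)·-1.0000 - (2)·0.7000 - (2)·0.8333) / (11) = -0.9151
  γ = (7 - (-2)·-1.0000 - (-2)·-0.3636 - (2)·0.8333) / (10) = 0.2606
  δ = (10 - (3)·-1.0000 - (1)·-0.3636 - (-4)·0.7000) / (12) = 1.3470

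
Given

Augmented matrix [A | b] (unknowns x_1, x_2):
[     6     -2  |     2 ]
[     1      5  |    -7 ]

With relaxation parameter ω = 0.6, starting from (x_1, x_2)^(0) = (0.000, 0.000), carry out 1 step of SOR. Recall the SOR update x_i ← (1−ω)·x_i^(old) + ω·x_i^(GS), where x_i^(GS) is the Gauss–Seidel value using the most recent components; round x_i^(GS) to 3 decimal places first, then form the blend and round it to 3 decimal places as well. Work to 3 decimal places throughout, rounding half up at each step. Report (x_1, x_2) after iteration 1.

Iteration 1:
  x_1: GS value = (2 - (-2)·0.000) / (6) = 0.333;  x_1 ← (1−ω)·0.000 + ω·0.333 = 0.200
  x_2: GS value = (-7 - (1)·0.200) / (5) = -1.440;  x_2 ← (1−ω)·0.000 + ω·-1.440 = -0.864

(0.200, -0.864)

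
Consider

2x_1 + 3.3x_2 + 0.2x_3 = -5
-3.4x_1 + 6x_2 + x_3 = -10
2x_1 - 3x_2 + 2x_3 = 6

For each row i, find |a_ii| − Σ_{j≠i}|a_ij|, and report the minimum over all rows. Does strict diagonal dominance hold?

row 1: |2| − (3.3+0.2) = -1.5
row 2: |6| − (3.4+1) = 1.6
row 3: |2| − (2+3) = -3
minimum over rows = -3 → not strictly diagonally dominant

-3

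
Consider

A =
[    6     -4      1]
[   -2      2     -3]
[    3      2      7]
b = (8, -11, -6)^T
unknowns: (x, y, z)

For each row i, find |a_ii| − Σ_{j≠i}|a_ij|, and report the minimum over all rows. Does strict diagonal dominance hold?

row 1: |6| − (4+1) = 1
row 2: |2| − (2+3) = -3
row 3: |7| − (3+2) = 2
minimum over rows = -3 → not strictly diagonally dominant

-3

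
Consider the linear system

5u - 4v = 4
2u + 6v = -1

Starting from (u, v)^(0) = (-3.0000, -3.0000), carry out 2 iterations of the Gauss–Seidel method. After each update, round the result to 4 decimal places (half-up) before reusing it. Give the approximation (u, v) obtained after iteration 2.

(1.0934, -0.5311)

Iteration 1:
  u = (4 - (-4)·-3.0000) / (5) = -1.6000
  v = (-1 - (2)·-1.6000) / (6) = 0.3667
Iteration 2:
  u = (4 - (-4)·0.3667) / (5) = 1.0934
  v = (-1 - (2)·1.0934) / (6) = -0.5311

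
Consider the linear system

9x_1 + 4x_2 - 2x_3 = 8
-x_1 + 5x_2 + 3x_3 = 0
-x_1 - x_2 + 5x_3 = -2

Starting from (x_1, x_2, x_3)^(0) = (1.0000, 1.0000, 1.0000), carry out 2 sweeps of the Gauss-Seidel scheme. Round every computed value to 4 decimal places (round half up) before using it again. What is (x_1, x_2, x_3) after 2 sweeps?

(1.0163, 0.4193, -0.1129)

Iteration 1:
  x_1 = (8 - (4)·1.0000 - (-2)·1.0000) / (9) = 0.6667
  x_2 = (0 - (-1)·0.6667 - (3)·1.0000) / (5) = -0.4667
  x_3 = (-2 - (-1)·0.6667 - (-1)·-0.4667) / (5) = -0.3600
Iteration 2:
  x_1 = (8 - (4)·-0.4667 - (-2)·-0.3600) / (9) = 1.0163
  x_2 = (0 - (-1)·1.0163 - (3)·-0.3600) / (5) = 0.4193
  x_3 = (-2 - (-1)·1.0163 - (-1)·0.4193) / (5) = -0.1129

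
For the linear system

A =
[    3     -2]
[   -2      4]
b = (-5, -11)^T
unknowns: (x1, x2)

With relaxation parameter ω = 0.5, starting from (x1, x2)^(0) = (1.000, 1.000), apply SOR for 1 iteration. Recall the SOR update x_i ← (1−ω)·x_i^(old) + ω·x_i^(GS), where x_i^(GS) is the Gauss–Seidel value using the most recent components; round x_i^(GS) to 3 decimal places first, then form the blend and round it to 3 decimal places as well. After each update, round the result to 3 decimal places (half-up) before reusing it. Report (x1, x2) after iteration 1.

Iteration 1:
  x1: GS value = (-5 - (-2)·1.000) / (3) = -1.000;  x1 ← (1−ω)·1.000 + ω·-1.000 = 0.000
  x2: GS value = (-11 - (-2)·0.000) / (4) = -2.750;  x2 ← (1−ω)·1.000 + ω·-2.750 = -0.875

(0.000, -0.875)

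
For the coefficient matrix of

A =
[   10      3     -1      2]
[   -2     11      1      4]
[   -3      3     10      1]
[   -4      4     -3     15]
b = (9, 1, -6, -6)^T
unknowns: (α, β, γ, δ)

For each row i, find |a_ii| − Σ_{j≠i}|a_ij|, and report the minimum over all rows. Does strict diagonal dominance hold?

row 1: |10| − (3+1+2) = 4
row 2: |11| − (2+1+4) = 4
row 3: |10| − (3+3+1) = 3
row 4: |15| − (4+4+3) = 4
minimum over rows = 3 → strictly diagonally dominant (convergence guaranteed)

3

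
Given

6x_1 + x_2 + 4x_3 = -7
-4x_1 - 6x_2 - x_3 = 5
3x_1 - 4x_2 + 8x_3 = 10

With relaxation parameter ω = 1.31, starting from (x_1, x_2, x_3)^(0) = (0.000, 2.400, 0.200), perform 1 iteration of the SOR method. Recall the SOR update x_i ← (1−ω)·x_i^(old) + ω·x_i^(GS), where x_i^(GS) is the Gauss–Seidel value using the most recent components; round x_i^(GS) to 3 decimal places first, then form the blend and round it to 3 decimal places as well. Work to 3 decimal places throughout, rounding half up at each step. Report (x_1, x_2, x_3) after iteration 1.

Iteration 1:
  x_1: GS value = (-7 - (1)·2.400 - (4)·0.200) / (6) = -1.700;  x_1 ← (1−ω)·0.000 + ω·-1.700 = -2.227
  x_2: GS value = (5 - (-4)·-2.227 - (-1)·0.200) / (-6) = 0.618;  x_2 ← (1−ω)·2.400 + ω·0.618 = 0.066
  x_3: GS value = (10 - (3)·-2.227 - (-4)·0.066) / (8) = 2.118;  x_3 ← (1−ω)·0.200 + ω·2.118 = 2.713

(-2.227, 0.066, 2.713)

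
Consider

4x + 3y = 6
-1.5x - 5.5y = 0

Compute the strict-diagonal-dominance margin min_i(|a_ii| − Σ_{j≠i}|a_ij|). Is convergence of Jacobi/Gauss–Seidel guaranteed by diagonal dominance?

row 1: |4| − (3) = 1
row 2: |-5.5| − (1.5) = 4
minimum over rows = 1 → strictly diagonally dominant (convergence guaranteed)

1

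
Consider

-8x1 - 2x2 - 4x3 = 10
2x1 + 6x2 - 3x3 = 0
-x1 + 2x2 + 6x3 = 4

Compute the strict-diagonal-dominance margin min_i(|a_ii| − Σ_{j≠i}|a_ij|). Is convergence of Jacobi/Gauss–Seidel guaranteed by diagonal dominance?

1

row 1: |-8| − (2+4) = 2
row 2: |6| − (2+3) = 1
row 3: |6| − (1+2) = 3
minimum over rows = 1 → strictly diagonally dominant (convergence guaranteed)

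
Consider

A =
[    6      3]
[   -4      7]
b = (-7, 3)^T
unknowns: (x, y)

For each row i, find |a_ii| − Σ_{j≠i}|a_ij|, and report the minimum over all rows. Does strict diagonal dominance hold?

3

row 1: |6| − (3) = 3
row 2: |7| − (4) = 3
minimum over rows = 3 → strictly diagonally dominant (convergence guaranteed)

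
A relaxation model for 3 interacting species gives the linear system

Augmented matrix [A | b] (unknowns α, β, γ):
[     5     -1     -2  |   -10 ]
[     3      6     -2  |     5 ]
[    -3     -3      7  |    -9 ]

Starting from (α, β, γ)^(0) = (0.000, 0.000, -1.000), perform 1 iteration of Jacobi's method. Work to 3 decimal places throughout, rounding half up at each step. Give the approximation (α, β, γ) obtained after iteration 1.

Iteration 1:
  α = (-10 - (-1)·0.000 - (-2)·-1.000) / (5) = -2.400
  β = (5 - (3)·0.000 - (-2)·-1.000) / (6) = 0.500
  γ = (-9 - (-3)·0.000 - (-3)·0.000) / (7) = -1.286

(-2.400, 0.500, -1.286)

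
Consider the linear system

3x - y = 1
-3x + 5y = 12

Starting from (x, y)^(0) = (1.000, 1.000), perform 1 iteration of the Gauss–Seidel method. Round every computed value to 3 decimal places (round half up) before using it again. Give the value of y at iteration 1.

2.800

Iteration 1:
  x = (1 - (-1)·1.000) / (3) = 0.667
  y = (12 - (-3)·0.667) / (5) = 2.800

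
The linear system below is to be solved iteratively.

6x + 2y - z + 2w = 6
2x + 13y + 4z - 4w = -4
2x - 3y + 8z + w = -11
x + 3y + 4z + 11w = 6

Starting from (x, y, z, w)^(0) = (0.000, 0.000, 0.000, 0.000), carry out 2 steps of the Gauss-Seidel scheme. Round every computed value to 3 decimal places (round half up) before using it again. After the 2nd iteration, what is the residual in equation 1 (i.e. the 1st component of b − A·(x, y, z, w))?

-0.951

Iteration 1:
  x = (6 - (2)·0.000 - (-1)·0.000 - (2)·0.000) / (6) = 1.000
  y = (-4 - (2)·1.000 - (4)·0.000 - (-4)·0.000) / (13) = -0.462
  z = (-11 - (2)·1.000 - (-3)·-0.462 - (1)·0.000) / (8) = -1.798
  w = (6 - (1)·1.000 - (3)·-0.462 - (4)·-1.798) / (11) = 1.234
Iteration 2:
  x = (6 - (2)·-0.462 - (-1)·-1.798 - (2)·1.234) / (6) = 0.443
  y = (-4 - (2)·0.443 - (4)·-1.798 - (-4)·1.234) / (13) = 0.557
  z = (-11 - (2)·0.443 - (-3)·0.557 - (1)·1.234) / (8) = -1.431
  w = (6 - (1)·0.443 - (3)·0.557 - (4)·-1.431) / (11) = 0.874
Residual b − A·x = (-0.951, -2.907, 0.359, -0.004)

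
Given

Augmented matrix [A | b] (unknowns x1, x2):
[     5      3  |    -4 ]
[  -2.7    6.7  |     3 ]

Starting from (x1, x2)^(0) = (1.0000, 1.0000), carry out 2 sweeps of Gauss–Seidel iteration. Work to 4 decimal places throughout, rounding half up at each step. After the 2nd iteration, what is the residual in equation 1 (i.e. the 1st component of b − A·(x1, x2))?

-0.8095

Iteration 1:
  x1 = (-4 - (3)·1.0000) / (5) = -1.4000
  x2 = (3 - (-2.7)·-1.4000) / (6.7) = -0.1164
Iteration 2:
  x1 = (-4 - (3)·-0.1164) / (5) = -0.7302
  x2 = (3 - (-2.7)·-0.7302) / (6.7) = 0.1535
Residual b − A·x = (-0.8095, 0.0000)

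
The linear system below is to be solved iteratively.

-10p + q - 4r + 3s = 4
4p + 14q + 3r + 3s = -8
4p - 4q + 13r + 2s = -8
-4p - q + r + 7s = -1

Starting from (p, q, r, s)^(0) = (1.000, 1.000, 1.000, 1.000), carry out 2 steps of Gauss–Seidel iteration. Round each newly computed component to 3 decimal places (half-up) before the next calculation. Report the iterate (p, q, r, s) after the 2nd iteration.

(-0.231, -0.230, -0.559, -0.228)

Iteration 1:
  p = (4 - (1)·1.000 - (-4)·1.000 - (3)·1.000) / (-10) = -0.400
  q = (-8 - (4)·-0.400 - (3)·1.000 - (3)·1.000) / (14) = -0.886
  r = (-8 - (4)·-0.400 - (-4)·-0.886 - (2)·1.000) / (13) = -0.919
  s = (-1 - (-4)·-0.400 - (-1)·-0.886 - (1)·-0.919) / (7) = -0.367
Iteration 2:
  p = (4 - (1)·-0.886 - (-4)·-0.919 - (3)·-0.367) / (-10) = -0.231
  q = (-8 - (4)·-0.231 - (3)·-0.919 - (3)·-0.367) / (14) = -0.230
  r = (-8 - (4)·-0.231 - (-4)·-0.230 - (2)·-0.367) / (13) = -0.559
  s = (-1 - (-4)·-0.231 - (-1)·-0.230 - (1)·-0.559) / (7) = -0.228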